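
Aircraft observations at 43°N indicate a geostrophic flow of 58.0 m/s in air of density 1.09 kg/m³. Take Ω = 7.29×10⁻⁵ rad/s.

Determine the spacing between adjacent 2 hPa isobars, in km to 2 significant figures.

Coriolis parameter at 43°N:
f = 2Ω sin φ = 2 × 7.29×10⁻⁵ × sin 43° = 9.94×10⁻⁵ s⁻¹
Geostrophic balance rearranged: |∂P/∂n| = f ρ V_g
|∂P/∂n| = 9.94×10⁻⁵ × 1.09 × 58.0 = 6.29×10⁻³ Pa/m
Isobar spacing: Δn = ΔP/|∂P/∂n| = 200 Pa / 6.29×10⁻³ Pa/m = 31815 m ≈ 32 km

32 km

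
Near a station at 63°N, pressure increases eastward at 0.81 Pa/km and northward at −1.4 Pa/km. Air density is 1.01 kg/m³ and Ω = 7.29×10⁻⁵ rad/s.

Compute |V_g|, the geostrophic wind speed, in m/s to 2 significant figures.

12 m/s

Coriolis parameter at 63°N:
f = 2Ω sin φ = 2 × 7.29×10⁻⁵ × sin 63° = 1.30×10⁻⁴ s⁻¹
Component geostrophic relations (x east, y north):
u_g = −(1/(fρ)) ∂P/∂y,  v_g = (1/(fρ)) ∂P/∂x
u_g = −(−1.4×10⁻³)/(1.30×10⁻⁴ × 1.01) = 10.7 m/s;  v_g = (0.81×10⁻³)/(1.30×10⁻⁴ × 1.01) = 6.17 m/s
|V_g| = √(u_g² + v_g²) = 12.3 m/s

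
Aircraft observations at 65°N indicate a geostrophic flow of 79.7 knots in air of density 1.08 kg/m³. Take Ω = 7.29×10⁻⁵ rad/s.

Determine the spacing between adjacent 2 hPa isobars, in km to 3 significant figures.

Coriolis parameter at 65°N:
f = 2Ω sin φ = 2 × 7.29×10⁻⁵ × sin 65° = 1.32×10⁻⁴ s⁻¹
Wind speed in SI: 79.7 knots = 41.0 m/s
Geostrophic balance rearranged: |∂P/∂n| = f ρ V_g
|∂P/∂n| = 1.32×10⁻⁴ × 1.08 × 41.0 = 5.85×10⁻³ Pa/m
Isobar spacing: Δn = ΔP/|∂P/∂n| = 200 Pa / 5.85×10⁻³ Pa/m = 34180 m ≈ 34.2 km

34.2 km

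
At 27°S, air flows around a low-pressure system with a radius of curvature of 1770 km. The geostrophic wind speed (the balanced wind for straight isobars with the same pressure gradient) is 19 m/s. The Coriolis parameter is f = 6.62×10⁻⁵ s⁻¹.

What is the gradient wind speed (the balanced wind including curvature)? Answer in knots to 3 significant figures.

32.3 knots

Around a low, centrifugal force acts outward with Coriolis, so pressure-gradient force balances both:
(1/ρ)|∂P/∂n| = fV + V²/R  →  V² + fR·V − fR·V_g = 0
With fR = 6.62×10⁻⁵ × 1770×10³ m = 117 m/s:
V = [−fR + √((fR)² + 4 fR V_g)]/2 = [−117 + √(117² + 4×117×19)]/2 = 16.6 m/s
Subgeostrophic (V < V_g = 19 m/s), as expected around a low.
Converting: 16.6 m/s × 1.944 = 32.3 knots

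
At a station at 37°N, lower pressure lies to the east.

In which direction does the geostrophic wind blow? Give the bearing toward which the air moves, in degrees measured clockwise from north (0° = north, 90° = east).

180°

The pressure-gradient force points toward the east (bearing 090°).
Geostrophic balance: in the Northern Hemisphere the Coriolis force deflects motion to the right, so the geostrophic wind blows 90° to the right of the pressure-gradient force (low pressure on the left).
Rotating 090° by 90° clockwise gives 180° — the wind blows toward the south.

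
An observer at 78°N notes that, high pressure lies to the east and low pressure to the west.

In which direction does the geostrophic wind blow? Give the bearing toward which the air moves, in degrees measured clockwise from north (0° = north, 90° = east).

The pressure-gradient force points toward the west (bearing 270°).
Geostrophic balance: in the Northern Hemisphere the Coriolis force deflects motion to the right, so the geostrophic wind blows 90° to the right of the pressure-gradient force (low pressure on the left).
Rotating 270° by 90° clockwise gives 000° — the wind blows toward the north.

000°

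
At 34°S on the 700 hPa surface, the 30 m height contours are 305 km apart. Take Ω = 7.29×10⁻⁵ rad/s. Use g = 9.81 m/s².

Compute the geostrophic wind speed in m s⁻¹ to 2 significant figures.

12 m s⁻¹

Coriolis parameter at 34°S:
f = 2Ω sin φ = 2 × 7.29×10⁻⁵ × sin 34° = 8.15×10⁻⁵ s⁻¹
Height gradient: |∂Z/∂n| = 30 m / 305000 m = 9.84×10⁻⁵
On a pressure surface, geostrophic balance gives V_g = (g/f)|∂Z/∂n|:
V_g = 9.81 × 9.84×10⁻⁵ / 8.15×10⁻⁵ = 11.8 m/s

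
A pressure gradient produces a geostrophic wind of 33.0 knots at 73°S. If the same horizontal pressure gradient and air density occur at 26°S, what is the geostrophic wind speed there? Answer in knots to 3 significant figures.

72.0 knots

With the same pressure gradient and density, V_g ∝ 1/f ∝ 1/sin φ.
V₂ = V₁ · sin φ₁ / sin φ₂ = 33.0 × sin 73° / sin 26°
V₂ = 33.0 × 0.9563/0.4384 = 72.0 knots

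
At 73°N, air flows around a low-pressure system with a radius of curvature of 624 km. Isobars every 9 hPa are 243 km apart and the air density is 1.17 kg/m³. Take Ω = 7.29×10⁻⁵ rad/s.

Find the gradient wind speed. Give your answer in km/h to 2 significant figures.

67 km/h

Coriolis parameter at 73°N:
f = 2Ω sin φ = 2 × 7.29×10⁻⁵ × sin 73° = 1.39×10⁻⁴ s⁻¹
Pressure gradient: |∂P/∂n| = 900 Pa / 243000 m = 3.70×10⁻³ Pa/m
Geostrophic speed: V_g = |∂P/∂n|/(fρ) = 3.70×10⁻³/(1.39×10⁻⁴ × 1.17) = 22.7 m/s
Around a low, centrifugal force acts outward with Coriolis, so pressure-gradient force balances both:
(1/ρ)|∂P/∂n| = fV + V²/R  →  V² + fR·V − fR·V_g = 0
With fR = 1.39×10⁻⁴ × 624×10³ m = 87.0 m/s:
V = [−fR + √((fR)² + 4 fR V_g)]/2 = [−87.0 + √(87.0² + 4×87.0×22.7)]/2 = 18.7 m/s
Subgeostrophic (V < V_g = 22.7 m/s), as expected around a low.
Converting: 18.7 m/s × 3.6 = 67 km/h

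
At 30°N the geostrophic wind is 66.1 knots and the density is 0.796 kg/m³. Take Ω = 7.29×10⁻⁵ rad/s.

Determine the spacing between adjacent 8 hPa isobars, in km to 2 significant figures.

410 km

Coriolis parameter at 30°N:
f = 2Ω sin φ = 2 × 7.29×10⁻⁵ × sin 30° = 7.29×10⁻⁵ s⁻¹
Wind speed in SI: 66.1 knots = 34.0 m/s
Geostrophic balance rearranged: |∂P/∂n| = f ρ V_g
|∂P/∂n| = 7.29×10⁻⁵ × 0.796 × 34.0 = 1.97×10⁻³ Pa/m
Isobar spacing: Δn = ΔP/|∂P/∂n| = 800 Pa / 1.97×10⁻³ Pa/m = 405424 m ≈ 410 km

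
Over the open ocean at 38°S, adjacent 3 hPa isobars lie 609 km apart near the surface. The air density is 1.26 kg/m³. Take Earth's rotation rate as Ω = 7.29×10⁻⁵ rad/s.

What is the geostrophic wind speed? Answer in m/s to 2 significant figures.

Coriolis parameter at 38°S:
f = 2Ω sin φ = 2 × 7.29×10⁻⁵ × sin 38° = 8.98×10⁻⁵ s⁻¹
Pressure gradient: |∂P/∂n| = 300 Pa / 609000 m = 4.93×10⁻⁴ Pa/m
Geostrophic balance (pressure-gradient force = Coriolis force):
V_g = (1/(fρ)) |∂P/∂n| = 4.93×10⁻⁴ / (8.98×10⁻⁵ × 1.26) = 4.36 m/s

4.4 m/s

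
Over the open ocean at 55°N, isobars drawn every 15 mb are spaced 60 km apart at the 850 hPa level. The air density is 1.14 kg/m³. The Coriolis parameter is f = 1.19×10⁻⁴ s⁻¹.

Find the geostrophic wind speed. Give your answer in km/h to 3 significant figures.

Pressure gradient: |∂P/∂n| = 1500 Pa / 60000 m = 2.50×10⁻² Pa/m
Geostrophic balance (pressure-gradient force = Coriolis force):
V_g = (1/(fρ)) |∂P/∂n| = 2.50×10⁻² / (1.19×10⁻⁴ × 1.14) = 184 m/s
Converting: 184 m/s × 3.6 = 663 km/h

663 km/h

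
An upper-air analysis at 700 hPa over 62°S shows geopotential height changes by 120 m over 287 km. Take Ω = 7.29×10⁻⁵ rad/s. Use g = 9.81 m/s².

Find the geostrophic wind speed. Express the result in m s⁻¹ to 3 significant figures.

31.9 m s⁻¹

Coriolis parameter at 62°S:
f = 2Ω sin φ = 2 × 7.29×10⁻⁵ × sin 62° = 1.29×10⁻⁴ s⁻¹
Height gradient: |∂Z/∂n| = 120 m / 287000 m = 4.18×10⁻⁴
On a pressure surface, geostrophic balance gives V_g = (g/f)|∂Z/∂n|:
V_g = 9.81 × 4.18×10⁻⁴ / 1.29×10⁻⁴ = 31.9 m/s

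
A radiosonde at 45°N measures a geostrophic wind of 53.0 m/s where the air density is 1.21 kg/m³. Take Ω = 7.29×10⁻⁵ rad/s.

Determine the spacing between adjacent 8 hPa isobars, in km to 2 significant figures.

Coriolis parameter at 45°N:
f = 2Ω sin φ = 2 × 7.29×10⁻⁵ × sin 45° = 1.03×10⁻⁴ s⁻¹
Geostrophic balance rearranged: |∂P/∂n| = f ρ V_g
|∂P/∂n| = 1.03×10⁻⁴ × 1.21 × 53.0 = 6.61×10⁻³ Pa/m
Isobar spacing: Δn = ΔP/|∂P/∂n| = 800 Pa / 6.61×10⁻³ Pa/m = 121000 m ≈ 120 km

120 km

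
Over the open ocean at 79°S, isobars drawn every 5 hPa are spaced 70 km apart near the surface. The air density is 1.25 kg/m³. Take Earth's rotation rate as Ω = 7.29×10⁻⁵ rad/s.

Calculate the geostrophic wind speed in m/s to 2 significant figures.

Coriolis parameter at 79°S:
f = 2Ω sin φ = 2 × 7.29×10⁻⁵ × sin 79° = 1.43×10⁻⁴ s⁻¹
Pressure gradient: |∂P/∂n| = 500 Pa / 70000 m = 7.14×10⁻³ Pa/m
Geostrophic balance (pressure-gradient force = Coriolis force):
V_g = (1/(fρ)) |∂P/∂n| = 7.14×10⁻³ / (1.43×10⁻⁴ × 1.25) = 39.9 m/s

40 m/s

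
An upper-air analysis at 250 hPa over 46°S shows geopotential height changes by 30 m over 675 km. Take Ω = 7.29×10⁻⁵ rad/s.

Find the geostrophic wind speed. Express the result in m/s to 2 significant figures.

Coriolis parameter at 46°S:
f = 2Ω sin φ = 2 × 7.29×10⁻⁵ × sin 46° = 1.05×10⁻⁴ s⁻¹
Height gradient: |∂Z/∂n| = 30 m / 675000 m = 4.44×10⁻⁵
On a pressure surface, geostrophic balance gives V_g = (g/f)|∂Z/∂n|:
V_g = 9.81 × 4.44×10⁻⁵ / 1.05×10⁻⁴ = 4.16 m/s

4.2 m/s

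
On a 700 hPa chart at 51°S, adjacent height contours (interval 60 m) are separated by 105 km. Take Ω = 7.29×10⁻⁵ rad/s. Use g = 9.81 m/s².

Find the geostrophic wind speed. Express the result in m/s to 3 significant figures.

Coriolis parameter at 51°S:
f = 2Ω sin φ = 2 × 7.29×10⁻⁵ × sin 51° = 1.13×10⁻⁴ s⁻¹
Height gradient: |∂Z/∂n| = 60 m / 105000 m = 5.71×10⁻⁴
On a pressure surface, geostrophic balance gives V_g = (g/f)|∂Z/∂n|:
V_g = 9.81 × 5.71×10⁻⁴ / 1.13×10⁻⁴ = 49.5 m/s

49.5 m/s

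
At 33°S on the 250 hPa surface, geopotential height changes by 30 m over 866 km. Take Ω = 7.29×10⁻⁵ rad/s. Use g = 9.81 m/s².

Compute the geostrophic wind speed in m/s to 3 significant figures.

4.28 m/s

Coriolis parameter at 33°S:
f = 2Ω sin φ = 2 × 7.29×10⁻⁵ × sin 33° = 7.94×10⁻⁵ s⁻¹
Height gradient: |∂Z/∂n| = 30 m / 866000 m = 3.46×10⁻⁵
On a pressure surface, geostrophic balance gives V_g = (g/f)|∂Z/∂n|:
V_g = 9.81 × 3.46×10⁻⁵ / 7.94×10⁻⁵ = 4.28 m/s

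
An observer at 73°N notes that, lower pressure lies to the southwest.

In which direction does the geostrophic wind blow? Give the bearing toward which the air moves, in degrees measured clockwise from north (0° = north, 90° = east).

315°

The pressure-gradient force points toward the southwest (bearing 225°).
Geostrophic balance: in the Northern Hemisphere the Coriolis force deflects motion to the right, so the geostrophic wind blows 90° to the right of the pressure-gradient force (low pressure on the left).
Rotating 225° by 90° clockwise gives 315° — the wind blows toward the northwest.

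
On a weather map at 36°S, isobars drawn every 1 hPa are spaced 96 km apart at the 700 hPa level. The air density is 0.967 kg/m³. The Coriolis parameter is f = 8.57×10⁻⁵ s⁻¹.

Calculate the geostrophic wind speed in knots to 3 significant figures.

24.4 knots

Pressure gradient: |∂P/∂n| = 100 Pa / 96000 m = 1.04×10⁻³ Pa/m
Geostrophic balance (pressure-gradient force = Coriolis force):
V_g = (1/(fρ)) |∂P/∂n| = 1.04×10⁻³ / (8.57×10⁻⁵ × 0.967) = 12.6 m/s
Converting: 12.6 m/s × 1.944 = 24.4 knots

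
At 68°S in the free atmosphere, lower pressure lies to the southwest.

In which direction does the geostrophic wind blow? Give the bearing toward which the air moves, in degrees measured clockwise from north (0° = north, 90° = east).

The pressure-gradient force points toward the southwest (bearing 225°).
Geostrophic balance: in the Southern Hemisphere the Coriolis force deflects motion to the left, so the geostrophic wind blows 90° to the left of the pressure-gradient force (low pressure on the right).
Rotating 225° by 90° counterclockwise gives 135° — the wind blows toward the southeast.

135°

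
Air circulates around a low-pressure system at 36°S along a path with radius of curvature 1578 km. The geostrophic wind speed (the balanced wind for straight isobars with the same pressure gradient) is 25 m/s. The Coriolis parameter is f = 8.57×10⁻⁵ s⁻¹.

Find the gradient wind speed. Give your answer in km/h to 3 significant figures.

Around a low, centrifugal force acts outward with Coriolis, so pressure-gradient force balances both:
(1/ρ)|∂P/∂n| = fV + V²/R  →  V² + fR·V − fR·V_g = 0
With fR = 8.57×10⁻⁵ × 1578×10³ m = 135 m/s:
V = [−fR + √((fR)² + 4 fR V_g)]/2 = [−135 + √(135² + 4×135×25)]/2 = 21.6 m/s
Subgeostrophic (V < V_g = 25 m/s), as expected around a low.
Converting: 21.6 m/s × 3.6 = 77.6 km/h

77.6 km/h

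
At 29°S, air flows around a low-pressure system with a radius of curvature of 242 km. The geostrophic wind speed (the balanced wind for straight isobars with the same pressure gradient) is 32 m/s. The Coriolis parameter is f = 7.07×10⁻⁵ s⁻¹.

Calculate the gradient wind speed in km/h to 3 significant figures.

Around a low, centrifugal force acts outward with Coriolis, so pressure-gradient force balances both:
(1/ρ)|∂P/∂n| = fV + V²/R  →  V² + fR·V − fR·V_g = 0
With fR = 7.07×10⁻⁵ × 242×10³ m = 17.1 m/s:
V = [−fR + √((fR)² + 4 fR V_g)]/2 = [−17.1 + √(17.1² + 4×17.1×32)]/2 = 16.4 m/s
Subgeostrophic (V < V_g = 32 m/s), as expected around a low.
Converting: 16.4 m/s × 3.6 = 58.9 km/h

58.9 km/h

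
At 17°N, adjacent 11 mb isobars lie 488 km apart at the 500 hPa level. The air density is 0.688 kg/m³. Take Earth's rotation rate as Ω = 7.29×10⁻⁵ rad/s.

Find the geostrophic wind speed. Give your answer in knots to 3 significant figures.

149 knots

Coriolis parameter at 17°N:
f = 2Ω sin φ = 2 × 7.29×10⁻⁵ × sin 17° = 4.26×10⁻⁵ s⁻¹
Pressure gradient: |∂P/∂n| = 1100 Pa / 488000 m = 2.25×10⁻³ Pa/m
Geostrophic balance (pressure-gradient force = Coriolis force):
V_g = (1/(fρ)) |∂P/∂n| = 2.25×10⁻³ / (4.26×10⁻⁵ × 0.688) = 76.9 m/s
Converting: 76.9 m/s × 1.944 = 149 knots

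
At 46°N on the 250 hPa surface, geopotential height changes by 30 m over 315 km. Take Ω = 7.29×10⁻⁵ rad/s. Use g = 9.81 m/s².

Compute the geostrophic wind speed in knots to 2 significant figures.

Coriolis parameter at 46°N:
f = 2Ω sin φ = 2 × 7.29×10⁻⁵ × sin 46° = 1.05×10⁻⁴ s⁻¹
Height gradient: |∂Z/∂n| = 30 m / 315000 m = 9.52×10⁻⁵
On a pressure surface, geostrophic balance gives V_g = (g/f)|∂Z/∂n|:
V_g = 9.81 × 9.52×10⁻⁵ / 1.05×10⁻⁴ = 8.91 m/s
Converting: 8.91 m/s × 1.944 = 17 knots

17 knots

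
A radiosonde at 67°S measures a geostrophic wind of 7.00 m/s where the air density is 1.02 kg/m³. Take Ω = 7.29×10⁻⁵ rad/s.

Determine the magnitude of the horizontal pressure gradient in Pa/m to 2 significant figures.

Coriolis parameter at 67°S:
f = 2Ω sin φ = 2 × 7.29×10⁻⁵ × sin 67° = 1.34×10⁻⁴ s⁻¹
Geostrophic balance rearranged: |∂P/∂n| = f ρ V_g
|∂P/∂n| = 1.34×10⁻⁴ × 1.02 × 7.00 = 9.58×10⁻⁴ Pa/m

9.6×10⁻⁴ Pa/m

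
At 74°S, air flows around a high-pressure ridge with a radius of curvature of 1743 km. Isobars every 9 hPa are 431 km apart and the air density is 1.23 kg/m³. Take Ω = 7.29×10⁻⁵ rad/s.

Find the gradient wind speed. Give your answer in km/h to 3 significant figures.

Coriolis parameter at 74°S:
f = 2Ω sin φ = 2 × 7.29×10⁻⁵ × sin 74° = 1.40×10⁻⁴ s⁻¹
Pressure gradient: |∂P/∂n| = 900 Pa / 431000 m = 2.09×10⁻³ Pa/m
Geostrophic speed: V_g = |∂P/∂n|/(fρ) = 2.09×10⁻³/(1.40×10⁻⁴ × 1.23) = 12.1 m/s
Around a high, pressure-gradient force acts outward with centrifugal, so Coriolis balances both:
fV = (1/ρ)|∂P/∂n| + V²/R  →  V² − fR·V + fR·V_g = 0
With fR = 1.40×10⁻⁴ × 1743×10³ m = 244 m/s:
V = [fR − √((fR)² − 4 fR V_g)]/2 = [244 − √(244² − 4×244×12.1)]/2 = 12.8 m/s
Supergeostrophic (V > V_g = 12.1 m/s), as expected around a high.
Converting: 12.8 m/s × 3.6 = 46.0 km/h

46.0 km/h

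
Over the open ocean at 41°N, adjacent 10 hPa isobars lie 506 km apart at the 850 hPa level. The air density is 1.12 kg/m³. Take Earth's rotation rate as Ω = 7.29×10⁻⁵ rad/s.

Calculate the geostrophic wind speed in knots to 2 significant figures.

Coriolis parameter at 41°N:
f = 2Ω sin φ = 2 × 7.29×10⁻⁵ × sin 41° = 9.57×10⁻⁵ s⁻¹
Pressure gradient: |∂P/∂n| = 1000 Pa / 506000 m = 1.98×10⁻³ Pa/m
Geostrophic balance (pressure-gradient force = Coriolis force):
V_g = (1/(fρ)) |∂P/∂n| = 1.98×10⁻³ / (9.57×10⁻⁵ × 1.12) = 18.4 m/s
Converting: 18.4 m/s × 1.944 = 36 knots

36 knots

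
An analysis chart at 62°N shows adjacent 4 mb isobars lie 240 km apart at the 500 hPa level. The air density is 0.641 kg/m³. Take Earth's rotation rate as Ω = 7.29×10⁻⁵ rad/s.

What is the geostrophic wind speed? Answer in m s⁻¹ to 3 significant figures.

Coriolis parameter at 62°N:
f = 2Ω sin φ = 2 × 7.29×10⁻⁵ × sin 62° = 1.29×10⁻⁴ s⁻¹
Pressure gradient: |∂P/∂n| = 400 Pa / 240000 m = 1.67×10⁻³ Pa/m
Geostrophic balance (pressure-gradient force = Coriolis force):
V_g = (1/(fρ)) |∂P/∂n| = 1.67×10⁻³ / (1.29×10⁻⁴ × 0.641) = 20.2 m/s

20.2 m s⁻¹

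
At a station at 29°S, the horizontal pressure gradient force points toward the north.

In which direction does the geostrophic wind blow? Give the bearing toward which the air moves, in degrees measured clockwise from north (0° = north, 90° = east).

The pressure-gradient force points toward the north (bearing 000°).
Geostrophic balance: in the Southern Hemisphere the Coriolis force deflects motion to the left, so the geostrophic wind blows 90° to the left of the pressure-gradient force (low pressure on the right).
Rotating 000° by 90° counterclockwise gives 270° — the wind blows toward the west.

270°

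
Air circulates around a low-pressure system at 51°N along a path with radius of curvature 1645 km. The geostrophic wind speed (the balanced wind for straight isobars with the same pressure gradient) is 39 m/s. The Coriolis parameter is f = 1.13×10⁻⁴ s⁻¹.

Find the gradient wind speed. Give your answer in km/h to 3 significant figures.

Around a low, centrifugal force acts outward with Coriolis, so pressure-gradient force balances both:
(1/ρ)|∂P/∂n| = fV + V²/R  →  V² + fR·V − fR·V_g = 0
With fR = 1.13×10⁻⁴ × 1645×10³ m = 186 m/s:
V = [−fR + √((fR)² + 4 fR V_g)]/2 = [−186 + √(186² + 4×186×39)]/2 = 33.1 m/s
Subgeostrophic (V < V_g = 39 m/s), as expected around a low.
Converting: 33.1 m/s × 3.6 = 119 km/h

119 km/h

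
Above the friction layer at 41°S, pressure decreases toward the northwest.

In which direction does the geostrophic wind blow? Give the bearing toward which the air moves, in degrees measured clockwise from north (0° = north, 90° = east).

225°

The pressure-gradient force points toward the northwest (bearing 315°).
Geostrophic balance: in the Southern Hemisphere the Coriolis force deflects motion to the left, so the geostrophic wind blows 90° to the left of the pressure-gradient force (low pressure on the right).
Rotating 315° by 90° counterclockwise gives 225° — the wind blows toward the southwest.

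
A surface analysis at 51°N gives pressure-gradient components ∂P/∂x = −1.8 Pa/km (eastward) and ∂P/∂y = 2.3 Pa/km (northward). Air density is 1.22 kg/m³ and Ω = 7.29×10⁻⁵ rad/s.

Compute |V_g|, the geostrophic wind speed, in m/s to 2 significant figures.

21 m/s

Coriolis parameter at 51°N:
f = 2Ω sin φ = 2 × 7.29×10⁻⁵ × sin 51° = 1.13×10⁻⁴ s⁻¹
Component geostrophic relations (x east, y north):
u_g = −(1/(fρ)) ∂P/∂y,  v_g = (1/(fρ)) ∂P/∂x
u_g = −(2.3×10⁻³)/(1.13×10⁻⁴ × 1.22) = −16.6 m/s;  v_g = (−1.8×10⁻³)/(1.13×10⁻⁴ × 1.22) = −13.0 m/s
|V_g| = √(u_g² + v_g²) = 21.1 m/s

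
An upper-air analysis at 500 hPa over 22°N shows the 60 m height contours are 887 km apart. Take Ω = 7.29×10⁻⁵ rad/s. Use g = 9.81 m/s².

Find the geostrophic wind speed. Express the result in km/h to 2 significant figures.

Coriolis parameter at 22°N:
f = 2Ω sin φ = 2 × 7.29×10⁻⁵ × sin 22° = 5.46×10⁻⁵ s⁻¹
Height gradient: |∂Z/∂n| = 60 m / 887000 m = 6.76×10⁻⁵
On a pressure surface, geostrophic balance gives V_g = (g/f)|∂Z/∂n|:
V_g = 9.81 × 6.76×10⁻⁵ / 5.46×10⁻⁵ = 12.1 m/s
Converting: 12.1 m/s × 3.6 = 44 km/h

44 km/h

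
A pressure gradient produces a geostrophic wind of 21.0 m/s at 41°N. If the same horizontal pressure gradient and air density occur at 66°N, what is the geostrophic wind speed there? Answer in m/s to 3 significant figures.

With the same pressure gradient and density, V_g ∝ 1/f ∝ 1/sin φ.
V₂ = V₁ · sin φ₁ / sin φ₂ = 21.0 × sin 41° / sin 66°
V₂ = 21.0 × 0.6561/0.9135 = 15.1 m/s

15.1 m/s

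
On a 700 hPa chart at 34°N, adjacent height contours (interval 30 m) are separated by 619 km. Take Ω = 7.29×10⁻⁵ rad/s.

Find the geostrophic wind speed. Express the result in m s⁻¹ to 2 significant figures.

Coriolis parameter at 34°N:
f = 2Ω sin φ = 2 × 7.29×10⁻⁵ × sin 34° = 8.15×10⁻⁵ s⁻¹
Height gradient: |∂Z/∂n| = 30 m / 619000 m = 4.85×10⁻⁵
On a pressure surface, geostrophic balance gives V_g = (g/f)|∂Z/∂n|:
V_g = 9.81 × 4.85×10⁻⁵ / 8.15×10⁻⁵ = 5.83 m/s

5.8 m s⁻¹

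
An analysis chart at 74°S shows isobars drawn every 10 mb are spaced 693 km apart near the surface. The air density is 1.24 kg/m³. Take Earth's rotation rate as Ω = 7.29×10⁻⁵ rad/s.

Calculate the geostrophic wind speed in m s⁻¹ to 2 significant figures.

8.3 m s⁻¹

Coriolis parameter at 74°S:
f = 2Ω sin φ = 2 × 7.29×10⁻⁵ × sin 74° = 1.40×10⁻⁴ s⁻¹
Pressure gradient: |∂P/∂n| = 1000 Pa / 693000 m = 1.44×10⁻³ Pa/m
Geostrophic balance (pressure-gradient force = Coriolis force):
V_g = (1/(fρ)) |∂P/∂n| = 1.44×10⁻³ / (1.40×10⁻⁴ × 1.24) = 8.30 m/s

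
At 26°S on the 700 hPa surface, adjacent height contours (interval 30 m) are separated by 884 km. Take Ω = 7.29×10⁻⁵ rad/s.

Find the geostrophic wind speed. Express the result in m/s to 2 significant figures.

5.2 m/s

Coriolis parameter at 26°S:
f = 2Ω sin φ = 2 × 7.29×10⁻⁵ × sin 26° = 6.39×10⁻⁵ s⁻¹
Height gradient: |∂Z/∂n| = 30 m / 884000 m = 3.39×10⁻⁵
On a pressure surface, geostrophic balance gives V_g = (g/f)|∂Z/∂n|:
V_g = 9.81 × 3.39×10⁻⁵ / 6.39×10⁻⁵ = 5.21 m/s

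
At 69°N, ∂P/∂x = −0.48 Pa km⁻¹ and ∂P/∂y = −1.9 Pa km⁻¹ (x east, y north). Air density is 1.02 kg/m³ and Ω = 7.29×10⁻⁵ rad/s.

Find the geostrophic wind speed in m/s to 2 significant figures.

Coriolis parameter at 69°N:
f = 2Ω sin φ = 2 × 7.29×10⁻⁵ × sin 69° = 1.36×10⁻⁴ s⁻¹
Component geostrophic relations (x east, y north):
u_g = −(1/(fρ)) ∂P/∂y,  v_g = (1/(fρ)) ∂P/∂x
u_g = −(−1.9×10⁻³)/(1.36×10⁻⁴ × 1.02) = 13.7 m/s;  v_g = (−0.48×10⁻³)/(1.36×10⁻⁴ × 1.02) = −3.46 m/s
|V_g| = √(u_g² + v_g²) = 14.1 m/s

14 m/s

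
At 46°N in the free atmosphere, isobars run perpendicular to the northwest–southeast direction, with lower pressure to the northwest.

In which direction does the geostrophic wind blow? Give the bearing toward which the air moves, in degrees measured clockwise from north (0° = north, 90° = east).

045°

The pressure-gradient force points toward the northwest (bearing 315°).
Geostrophic balance: in the Northern Hemisphere the Coriolis force deflects motion to the right, so the geostrophic wind blows 90° to the right of the pressure-gradient force (low pressure on the left).
Rotating 315° by 90° clockwise gives 045° — the wind blows toward the northeast.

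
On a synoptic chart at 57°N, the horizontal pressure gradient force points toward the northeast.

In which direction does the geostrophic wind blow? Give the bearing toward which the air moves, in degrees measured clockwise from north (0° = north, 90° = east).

135°

The pressure-gradient force points toward the northeast (bearing 045°).
Geostrophic balance: in the Northern Hemisphere the Coriolis force deflects motion to the right, so the geostrophic wind blows 90° to the right of the pressure-gradient force (low pressure on the left).
Rotating 045° by 90° clockwise gives 135° — the wind blows toward the southeast.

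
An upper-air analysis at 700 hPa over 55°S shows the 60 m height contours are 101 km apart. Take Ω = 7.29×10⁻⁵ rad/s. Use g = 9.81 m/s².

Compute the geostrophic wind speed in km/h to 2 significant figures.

180 km/h

Coriolis parameter at 55°S:
f = 2Ω sin φ = 2 × 7.29×10⁻⁵ × sin 55° = 1.19×10⁻⁴ s⁻¹
Height gradient: |∂Z/∂n| = 60 m / 101000 m = 5.94×10⁻⁴
On a pressure surface, geostrophic balance gives V_g = (g/f)|∂Z/∂n|:
V_g = 9.81 × 5.94×10⁻⁴ / 1.19×10⁻⁴ = 48.8 m/s
Converting: 48.8 m/s × 3.6 = 180 km/h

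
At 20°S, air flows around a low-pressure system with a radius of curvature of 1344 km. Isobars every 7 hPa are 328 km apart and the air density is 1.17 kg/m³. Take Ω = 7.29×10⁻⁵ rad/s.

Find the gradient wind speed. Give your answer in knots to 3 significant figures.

Coriolis parameter at 20°S:
f = 2Ω sin φ = 2 × 7.29×10⁻⁵ × sin 20° = 4.99×10⁻⁵ s⁻¹
Pressure gradient: |∂P/∂n| = 700 Pa / 328000 m = 2.13×10⁻³ Pa/m
Geostrophic speed: V_g = |∂P/∂n|/(fρ) = 2.13×10⁻³/(4.99×10⁻⁵ × 1.17) = 36.6 m/s
Around a low, centrifugal force acts outward with Coriolis, so pressure-gradient force balances both:
(1/ρ)|∂P/∂n| = fV + V²/R  →  V² + fR·V − fR·V_g = 0
With fR = 4.99×10⁻⁵ × 1344×10³ m = 67.0 m/s:
V = [−fR + √((fR)² + 4 fR V_g)]/2 = [−67.0 + √(67.0² + 4×67.0×36.6)]/2 = 26.3 m/s
Subgeostrophic (V < V_g = 36.6 m/s), as expected around a low.
Converting: 26.3 m/s × 1.944 = 51.1 knots

51.1 knots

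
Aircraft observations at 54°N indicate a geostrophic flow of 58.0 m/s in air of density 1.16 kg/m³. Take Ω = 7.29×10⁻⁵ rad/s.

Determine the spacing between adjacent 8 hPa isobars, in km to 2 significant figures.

100 km

Coriolis parameter at 54°N:
f = 2Ω sin φ = 2 × 7.29×10⁻⁵ × sin 54° = 1.18×10⁻⁴ s⁻¹
Geostrophic balance rearranged: |∂P/∂n| = f ρ V_g
|∂P/∂n| = 1.18×10⁻⁴ × 1.16 × 58.0 = 7.94×10⁻³ Pa/m
Isobar spacing: Δn = ΔP/|∂P/∂n| = 800 Pa / 7.94×10⁻³ Pa/m = 100807 m ≈ 100 km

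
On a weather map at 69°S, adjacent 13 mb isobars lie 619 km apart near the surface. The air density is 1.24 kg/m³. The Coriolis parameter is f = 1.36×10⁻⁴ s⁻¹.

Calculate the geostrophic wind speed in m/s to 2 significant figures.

12 m/s

Pressure gradient: |∂P/∂n| = 1300 Pa / 619000 m = 2.10×10⁻³ Pa/m
Geostrophic balance (pressure-gradient force = Coriolis force):
V_g = (1/(fρ)) |∂P/∂n| = 2.10×10⁻³ / (1.36×10⁻⁴ × 1.24) = 12.5 m/s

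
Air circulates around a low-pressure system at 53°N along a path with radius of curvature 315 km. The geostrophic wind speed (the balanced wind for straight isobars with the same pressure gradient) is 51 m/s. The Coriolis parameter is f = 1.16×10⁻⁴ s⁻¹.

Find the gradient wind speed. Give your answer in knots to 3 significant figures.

55.6 knots

Around a low, centrifugal force acts outward with Coriolis, so pressure-gradient force balances both:
(1/ρ)|∂P/∂n| = fV + V²/R  →  V² + fR·V − fR·V_g = 0
With fR = 1.16×10⁻⁴ × 315×10³ m = 36.5 m/s:
V = [−fR + √((fR)² + 4 fR V_g)]/2 = [−36.5 + √(36.5² + 4×36.5×51)]/2 = 28.6 m/s
Subgeostrophic (V < V_g = 51 m/s), as expected around a low.
Converting: 28.6 m/s × 1.944 = 55.6 knots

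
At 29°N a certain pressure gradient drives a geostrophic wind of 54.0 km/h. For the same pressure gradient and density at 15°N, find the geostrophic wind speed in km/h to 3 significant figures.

With the same pressure gradient and density, V_g ∝ 1/f ∝ 1/sin φ.
V₂ = V₁ · sin φ₁ / sin φ₂ = 54.0 × sin 29° / sin 15°
V₂ = 54.0 × 0.4848/0.2588 = 101 km/h

101 km/h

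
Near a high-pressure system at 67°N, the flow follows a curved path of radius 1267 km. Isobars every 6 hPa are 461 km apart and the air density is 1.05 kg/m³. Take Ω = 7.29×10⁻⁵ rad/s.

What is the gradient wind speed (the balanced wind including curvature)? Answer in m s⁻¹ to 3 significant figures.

Coriolis parameter at 67°N:
f = 2Ω sin φ = 2 × 7.29×10⁻⁵ × sin 67° = 1.34×10⁻⁴ s⁻¹
Pressure gradient: |∂P/∂n| = 600 Pa / 461000 m = 1.30×10⁻³ Pa/m
Geostrophic speed: V_g = |∂P/∂n|/(fρ) = 1.30×10⁻³/(1.34×10⁻⁴ × 1.05) = 9.24 m/s
Around a high, pressure-gradient force acts outward with centrifugal, so Coriolis balances both:
fV = (1/ρ)|∂P/∂n| + V²/R  →  V² − fR·V + fR·V_g = 0
With fR = 1.34×10⁻⁴ × 1267×10³ m = 170 m/s:
V = [fR − √((fR)² − 4 fR V_g)]/2 = [170 − √(170² − 4×170×9.24)]/2 = 9.8 m/s
Supergeostrophic (V > V_g = 9.24 m/s), as expected around a high.

9.80 m s⁻¹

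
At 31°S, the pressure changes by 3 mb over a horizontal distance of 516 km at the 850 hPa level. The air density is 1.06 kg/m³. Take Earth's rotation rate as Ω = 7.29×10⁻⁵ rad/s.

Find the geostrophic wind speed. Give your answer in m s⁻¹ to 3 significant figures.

7.30 m s⁻¹

Coriolis parameter at 31°S:
f = 2Ω sin φ = 2 × 7.29×10⁻⁵ × sin 31° = 7.51×10⁻⁵ s⁻¹
Pressure gradient: |∂P/∂n| = 300 Pa / 516000 m = 5.81×10⁻⁴ Pa/m
Geostrophic balance (pressure-gradient force = Coriolis force):
V_g = (1/(fρ)) |∂P/∂n| = 5.81×10⁻⁴ / (7.51×10⁻⁵ × 1.06) = 7.30 m/s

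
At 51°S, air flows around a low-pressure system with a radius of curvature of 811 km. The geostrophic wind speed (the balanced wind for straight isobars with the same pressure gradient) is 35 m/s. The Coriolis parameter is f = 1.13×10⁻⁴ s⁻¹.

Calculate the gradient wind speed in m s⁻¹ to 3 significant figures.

Around a low, centrifugal force acts outward with Coriolis, so pressure-gradient force balances both:
(1/ρ)|∂P/∂n| = fV + V²/R  →  V² + fR·V − fR·V_g = 0
With fR = 1.13×10⁻⁴ × 811×10³ m = 91.6 m/s:
V = [−fR + √((fR)² + 4 fR V_g)]/2 = [−91.6 + √(91.6² + 4×91.6×35)]/2 = 27 m/s
Subgeostrophic (V < V_g = 35 m/s), as expected around a low.

27.0 m s⁻¹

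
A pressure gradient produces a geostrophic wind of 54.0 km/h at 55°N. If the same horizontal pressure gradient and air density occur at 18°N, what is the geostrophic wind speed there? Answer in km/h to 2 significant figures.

140 km/h

With the same pressure gradient and density, V_g ∝ 1/f ∝ 1/sin φ.
V₂ = V₁ · sin φ₁ / sin φ₂ = 54.0 × sin 55° / sin 18°
V₂ = 54.0 × 0.8192/0.3090 = 140 km/h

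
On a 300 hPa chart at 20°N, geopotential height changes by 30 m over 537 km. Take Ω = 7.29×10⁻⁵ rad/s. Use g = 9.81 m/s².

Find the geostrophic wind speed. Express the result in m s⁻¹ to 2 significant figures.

11 m s⁻¹

Coriolis parameter at 20°N:
f = 2Ω sin φ = 2 × 7.29×10⁻⁵ × sin 20° = 4.99×10⁻⁵ s⁻¹
Height gradient: |∂Z/∂n| = 30 m / 537000 m = 5.59×10⁻⁵
On a pressure surface, geostrophic balance gives V_g = (g/f)|∂Z/∂n|:
V_g = 9.81 × 5.59×10⁻⁵ / 4.99×10⁻⁵ = 11.0 m/s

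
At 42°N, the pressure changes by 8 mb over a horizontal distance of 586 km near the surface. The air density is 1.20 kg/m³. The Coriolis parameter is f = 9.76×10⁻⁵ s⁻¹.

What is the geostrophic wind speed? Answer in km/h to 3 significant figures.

42.0 km/h

Pressure gradient: |∂P/∂n| = 800 Pa / 586000 m = 1.37×10⁻³ Pa/m
Geostrophic balance (pressure-gradient force = Coriolis force):
V_g = (1/(fρ)) |∂P/∂n| = 1.37×10⁻³ / (9.76×10⁻⁵ × 1.20) = 11.7 m/s
Converting: 11.7 m/s × 3.6 = 42.0 km/h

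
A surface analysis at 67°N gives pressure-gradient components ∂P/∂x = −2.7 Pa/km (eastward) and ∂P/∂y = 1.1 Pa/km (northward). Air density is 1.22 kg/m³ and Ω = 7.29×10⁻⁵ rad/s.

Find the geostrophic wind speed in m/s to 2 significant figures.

18 m/s

Coriolis parameter at 67°N:
f = 2Ω sin φ = 2 × 7.29×10⁻⁵ × sin 67° = 1.34×10⁻⁴ s⁻¹
Component geostrophic relations (x east, y north):
u_g = −(1/(fρ)) ∂P/∂y,  v_g = (1/(fρ)) ∂P/∂x
u_g = −(1.1×10⁻³)/(1.34×10⁻⁴ × 1.22) = −6.72 m/s;  v_g = (−2.7×10⁻³)/(1.34×10⁻⁴ × 1.22) = −16.5 m/s
|V_g| = √(u_g² + v_g²) = 17.8 m/s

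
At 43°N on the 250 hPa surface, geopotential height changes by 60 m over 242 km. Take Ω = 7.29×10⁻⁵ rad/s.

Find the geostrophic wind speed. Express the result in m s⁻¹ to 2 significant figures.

Coriolis parameter at 43°N:
f = 2Ω sin φ = 2 × 7.29×10⁻⁵ × sin 43° = 9.94×10⁻⁵ s⁻¹
Height gradient: |∂Z/∂n| = 60 m / 242000 m = 2.48×10⁻⁴
On a pressure surface, geostrophic balance gives V_g = (g/f)|∂Z/∂n|:
V_g = 9.81 × 2.48×10⁻⁴ / 9.94×10⁻⁵ = 24.5 m/s

24 m s⁻¹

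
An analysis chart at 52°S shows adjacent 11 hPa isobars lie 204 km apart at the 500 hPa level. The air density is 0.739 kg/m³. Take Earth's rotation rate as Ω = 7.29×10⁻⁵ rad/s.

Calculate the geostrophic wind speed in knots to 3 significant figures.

123 knots

Coriolis parameter at 52°S:
f = 2Ω sin φ = 2 × 7.29×10⁻⁵ × sin 52° = 1.15×10⁻⁴ s⁻¹
Pressure gradient: |∂P/∂n| = 1100 Pa / 204000 m = 5.39×10⁻³ Pa/m
Geostrophic balance (pressure-gradient force = Coriolis force):
V_g = (1/(fρ)) |∂P/∂n| = 5.39×10⁻³ / (1.15×10⁻⁴ × 0.739) = 63.5 m/s
Converting: 63.5 m/s × 1.944 = 123 knots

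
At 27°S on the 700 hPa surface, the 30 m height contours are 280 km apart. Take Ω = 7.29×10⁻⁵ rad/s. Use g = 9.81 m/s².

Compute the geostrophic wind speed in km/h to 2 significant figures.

57 km/h

Coriolis parameter at 27°S:
f = 2Ω sin φ = 2 × 7.29×10⁻⁵ × sin 27° = 6.62×10⁻⁵ s⁻¹
Height gradient: |∂Z/∂n| = 30 m / 280000 m = 1.07×10⁻⁴
On a pressure surface, geostrophic balance gives V_g = (g/f)|∂Z/∂n|:
V_g = 9.81 × 1.07×10⁻⁴ / 6.62×10⁻⁵ = 15.9 m/s
Converting: 15.9 m/s × 3.6 = 57 km/h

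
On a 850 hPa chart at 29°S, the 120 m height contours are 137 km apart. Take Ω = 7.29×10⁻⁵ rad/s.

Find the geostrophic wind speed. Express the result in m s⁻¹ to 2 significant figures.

120 m s⁻¹

Coriolis parameter at 29°S:
f = 2Ω sin φ = 2 × 7.29×10⁻⁵ × sin 29° = 7.07×10⁻⁵ s⁻¹
Height gradient: |∂Z/∂n| = 120 m / 137000 m = 8.76×10⁻⁴
On a pressure surface, geostrophic balance gives V_g = (g/f)|∂Z/∂n|:
V_g = 9.81 × 8.76×10⁻⁴ / 7.07×10⁻⁵ = 122 m/s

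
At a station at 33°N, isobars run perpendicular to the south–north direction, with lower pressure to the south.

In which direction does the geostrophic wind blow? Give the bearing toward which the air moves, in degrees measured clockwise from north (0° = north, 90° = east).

270°

The pressure-gradient force points toward the south (bearing 180°).
Geostrophic balance: in the Northern Hemisphere the Coriolis force deflects motion to the right, so the geostrophic wind blows 90° to the right of the pressure-gradient force (low pressure on the left).
Rotating 180° by 90° clockwise gives 270° — the wind blows toward the west.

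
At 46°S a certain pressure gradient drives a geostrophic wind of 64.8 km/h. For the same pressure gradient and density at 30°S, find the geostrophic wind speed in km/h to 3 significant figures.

With the same pressure gradient and density, V_g ∝ 1/f ∝ 1/sin φ.
V₂ = V₁ · sin φ₁ / sin φ₂ = 64.8 × sin 46° / sin 30°
V₂ = 64.8 × 0.7193/0.5000 = 93.2 km/h

93.2 km/h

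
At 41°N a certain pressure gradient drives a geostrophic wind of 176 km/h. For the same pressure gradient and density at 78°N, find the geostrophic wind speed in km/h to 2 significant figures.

120 km/h

With the same pressure gradient and density, V_g ∝ 1/f ∝ 1/sin φ.
V₂ = V₁ · sin φ₁ / sin φ₂ = 176 × sin 41° / sin 78°
V₂ = 176 × 0.6561/0.9781 = 120 km/h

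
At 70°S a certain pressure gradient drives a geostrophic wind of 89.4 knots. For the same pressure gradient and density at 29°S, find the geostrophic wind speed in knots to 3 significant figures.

173 knots

With the same pressure gradient and density, V_g ∝ 1/f ∝ 1/sin φ.
V₂ = V₁ · sin φ₁ / sin φ₂ = 89.4 × sin 70° / sin 29°
V₂ = 89.4 × 0.9397/0.4848 = 173 knots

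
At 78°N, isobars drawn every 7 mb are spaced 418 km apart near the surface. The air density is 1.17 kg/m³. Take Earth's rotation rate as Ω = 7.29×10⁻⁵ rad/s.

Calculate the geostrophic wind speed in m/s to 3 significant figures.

Coriolis parameter at 78°N:
f = 2Ω sin φ = 2 × 7.29×10⁻⁵ × sin 78° = 1.43×10⁻⁴ s⁻¹
Pressure gradient: |∂P/∂n| = 700 Pa / 418000 m = 1.67×10⁻³ Pa/m
Geostrophic balance (pressure-gradient force = Coriolis force):
V_g = (1/(fρ)) |∂P/∂n| = 1.67×10⁻³ / (1.43×10⁻⁴ × 1.17) = 10.0 m/s

10.0 m/s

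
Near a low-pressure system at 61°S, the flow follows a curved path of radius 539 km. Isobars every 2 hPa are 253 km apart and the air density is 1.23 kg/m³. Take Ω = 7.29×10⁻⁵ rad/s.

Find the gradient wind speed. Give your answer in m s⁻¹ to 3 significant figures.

4.72 m s⁻¹

Coriolis parameter at 61°S:
f = 2Ω sin φ = 2 × 7.29×10⁻⁵ × sin 61° = 1.28×10⁻⁴ s⁻¹
Pressure gradient: |∂P/∂n| = 200 Pa / 253000 m = 7.91×10⁻⁴ Pa/m
Geostrophic speed: V_g = |∂P/∂n|/(fρ) = 7.91×10⁻⁴/(1.28×10⁻⁴ × 1.23) = 5.04 m/s
Around a low, centrifugal force acts outward with Coriolis, so pressure-gradient force balances both:
(1/ρ)|∂P/∂n| = fV + V²/R  →  V² + fR·V − fR·V_g = 0
With fR = 1.28×10⁻⁴ × 539×10³ m = 68.7 m/s:
V = [−fR + √((fR)² + 4 fR V_g)]/2 = [−68.7 + √(68.7² + 4×68.7×5.04)]/2 = 4.72 m/s
Subgeostrophic (V < V_g = 5.04 m/s), as expected around a low.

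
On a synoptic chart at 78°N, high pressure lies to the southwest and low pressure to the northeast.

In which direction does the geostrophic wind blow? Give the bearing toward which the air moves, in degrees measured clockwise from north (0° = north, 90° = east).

135°

The pressure-gradient force points toward the northeast (bearing 045°).
Geostrophic balance: in the Northern Hemisphere the Coriolis force deflects motion to the right, so the geostrophic wind blows 90° to the right of the pressure-gradient force (low pressure on the left).
Rotating 045° by 90° clockwise gives 135° — the wind blows toward the southeast.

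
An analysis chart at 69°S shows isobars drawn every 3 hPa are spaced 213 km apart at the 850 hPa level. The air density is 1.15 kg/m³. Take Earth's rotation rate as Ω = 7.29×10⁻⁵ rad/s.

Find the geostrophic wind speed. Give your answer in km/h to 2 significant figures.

32 km/h

Coriolis parameter at 69°S:
f = 2Ω sin φ = 2 × 7.29×10⁻⁵ × sin 69° = 1.36×10⁻⁴ s⁻¹
Pressure gradient: |∂P/∂n| = 300 Pa / 213000 m = 1.41×10⁻³ Pa/m
Geostrophic balance (pressure-gradient force = Coriolis force):
V_g = (1/(fρ)) |∂P/∂n| = 1.41×10⁻³ / (1.36×10⁻⁴ × 1.15) = 9.00 m/s
Converting: 9.00 m/s × 3.6 = 32 km/h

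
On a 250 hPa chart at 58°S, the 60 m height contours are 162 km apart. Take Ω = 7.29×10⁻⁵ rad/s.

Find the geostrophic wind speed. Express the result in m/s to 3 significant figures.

Coriolis parameter at 58°S:
f = 2Ω sin φ = 2 × 7.29×10⁻⁵ × sin 58° = 1.24×10⁻⁴ s⁻¹
Height gradient: |∂Z/∂n| = 60 m / 162000 m = 3.70×10⁻⁴
On a pressure surface, geostrophic balance gives V_g = (g/f)|∂Z/∂n|:
V_g = 9.81 × 3.70×10⁻⁴ / 1.24×10⁻⁴ = 29.4 m/s

29.4 m/s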